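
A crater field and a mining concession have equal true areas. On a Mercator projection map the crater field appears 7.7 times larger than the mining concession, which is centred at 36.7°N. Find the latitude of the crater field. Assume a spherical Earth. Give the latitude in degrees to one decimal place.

73.2°

On Mercator, (apparent₁)/(apparent₂) = sec²φ₁ / sec²φ₂ when true areas are equal.
cos²φ₂ / cos²φ₁ = 7.7  ⇒  cos φ₁ = cos 36.7° / √7.7 = 0.8018/2.775 = 0.2889.
φ₁ = arccos(0.2889) ≈ 73.2°.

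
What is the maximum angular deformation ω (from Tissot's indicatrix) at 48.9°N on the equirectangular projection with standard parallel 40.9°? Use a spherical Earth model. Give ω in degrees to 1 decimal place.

With standard parallel φ₀ = 40.9°, the equirectangular projection gives x = Rλ cos φ₀, y = Rφ, so h = 1 and k = cos 40.9° / cos φ.
At 48.9°: h = 1.000, k = 1.150; principal scales a = 1.150, b = 1.000.
sin(ω/2) = (a − b)/(a + b) = 0.1498/2.150 = 0.06968, so ω = 2 arcsin(0.06968) ≈ 8.0°.

8.0°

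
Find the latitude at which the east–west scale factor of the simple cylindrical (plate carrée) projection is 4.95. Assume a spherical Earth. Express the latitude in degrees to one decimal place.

Plate carrée: h = 1, k = sec φ along parallels.
sec φ = 4.95  ⇒  cos φ = 0.2020  ⇒  φ ≈ 78.3°.

78.3°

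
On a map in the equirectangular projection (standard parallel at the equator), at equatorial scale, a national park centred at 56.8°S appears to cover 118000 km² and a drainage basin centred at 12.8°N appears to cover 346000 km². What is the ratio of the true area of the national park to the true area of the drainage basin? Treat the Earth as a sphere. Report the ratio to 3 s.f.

0.192

On the plate carrée, areal scale = h·k = 1 × sec φ, so true area = apparent × cos φ.
True area of national park: 118000 × cos(56.8°) = 118000 × 0.5476 = 64610 km².
True area of drainage basin: 346000 × cos(12.8°) = 346000 × 0.9751 = 337400 km².
Ratio = 64610 / 337400 ≈ 0.192.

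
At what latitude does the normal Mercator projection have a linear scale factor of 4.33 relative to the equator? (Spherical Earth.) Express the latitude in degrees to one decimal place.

76.6°

Mercator scale is k = sec φ = 1/cos φ.
1/cos φ = 4.33  ⇒  cos φ = 0.2309  ⇒  φ = arccos(0.2309) ≈ 76.6°.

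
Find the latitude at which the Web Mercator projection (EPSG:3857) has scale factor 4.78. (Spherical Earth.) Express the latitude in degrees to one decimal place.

Mercator scale is k = sec φ = 1/cos φ.
1/cos φ = 4.78  ⇒  cos φ = 0.2092  ⇒  φ = arccos(0.2092) ≈ 77.9°.

77.9°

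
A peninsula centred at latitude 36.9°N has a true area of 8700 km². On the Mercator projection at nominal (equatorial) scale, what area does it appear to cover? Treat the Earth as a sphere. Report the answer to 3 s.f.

Mercator is conformal, so the point scale is isotropic: h = k = sec φ = 1/cos φ.
Areal scale = k² = sec²φ = 1/cos²(36.9°) = 1/0.7997² = 1.564.
Apparent area = 8700 × 1.564 ≈ 13600 km².

13600 km²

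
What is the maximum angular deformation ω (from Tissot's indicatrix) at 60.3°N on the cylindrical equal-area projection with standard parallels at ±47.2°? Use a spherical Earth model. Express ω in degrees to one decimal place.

Cylindrical equal-area (φ₀ = 47.2°): h = cos φ / cos 47.2° along meridians, k = cos 47.2° / cos φ along parallels; h·k = 1.
At 60.3°: h = 0.7292, k = 1.371; principal scales a = 1.371, b = 0.7292.
sin(ω/2) = (a − b)/(a + b) = 0.6421/2.101 = 0.3057, so ω = 2 arcsin(0.3057) ≈ 35.6°.

35.6°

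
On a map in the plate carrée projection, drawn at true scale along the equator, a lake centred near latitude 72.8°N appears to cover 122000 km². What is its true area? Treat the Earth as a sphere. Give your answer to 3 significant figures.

In the plate carrée (x = Rλ, y = Rφ), meridians are true-scale (h = 1) and parallels are stretched by k = sec φ.
Areal scale = h·k = 1 × sec φ; at 72.8°, h = 1.000, k = 3.382, so h·k = 3.382.
True area = apparent / (areal scale) = 122000 / 3.382 ≈ 36100 km².

36100 km²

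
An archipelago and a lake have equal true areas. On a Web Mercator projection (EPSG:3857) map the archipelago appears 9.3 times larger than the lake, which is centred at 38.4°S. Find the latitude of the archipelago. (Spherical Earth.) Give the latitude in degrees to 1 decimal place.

75.1°

For equal true areas on Mercator, apparent areas scale as sec²φ, so the ratio is cos²φ₂ / cos²φ₁.
cos²φ₂ / cos²φ₁ = 9.3  ⇒  cos φ₁ = cos 38.4° / √9.3 = 0.7837/3.050 = 0.2570.
φ₁ = arccos(0.2570) ≈ 75.1°.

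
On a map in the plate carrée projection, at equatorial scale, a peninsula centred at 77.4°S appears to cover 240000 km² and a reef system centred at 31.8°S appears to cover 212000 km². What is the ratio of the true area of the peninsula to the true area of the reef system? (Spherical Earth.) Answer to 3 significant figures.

On the plate carrée, areal scale = h·k = 1 × sec φ, so true area = apparent × cos φ.
True area of peninsula: 240000 × cos(77.4°) = 240000 × 0.2181 = 52350 km².
True area of reef system: 212000 × cos(31.8°) = 212000 × 0.8499 = 180200 km².
Ratio = 52350 / 180200 ≈ 0.291.

0.291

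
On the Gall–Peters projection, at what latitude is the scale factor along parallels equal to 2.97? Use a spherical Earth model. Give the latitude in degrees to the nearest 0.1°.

Gall–Peters is a cylindrical equal-area projection with standard parallels at ±45°. A cylindrical equal-area projection with standard parallel φ₀ has meridian scale h = cos φ / cos φ₀ and parallel scale k = cos φ₀ / cos φ (so areas are preserved, h·k = 1).
k = cos φ₀ / cos φ = 2.97  ⇒  cos φ = cos 45° / 2.97 = 0.2381.
φ = arccos(0.2381) ≈ 76.2°.

76.2°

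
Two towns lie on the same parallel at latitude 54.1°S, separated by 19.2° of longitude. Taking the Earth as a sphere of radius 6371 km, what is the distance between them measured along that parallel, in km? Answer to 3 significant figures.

Arc length along a parallel = R cos φ · Δλ (with Δλ in radians).
= 6371 × cos 54.1° × (19.2° × π/180) = 6371 × 0.5864 × 0.3351 ≈ 1250 km.

1250 km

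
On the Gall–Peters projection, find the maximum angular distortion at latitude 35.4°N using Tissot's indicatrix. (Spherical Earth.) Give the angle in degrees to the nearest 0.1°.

16.2°

The Gall–Peters projection is cylindrical equal-area with φ₀ = 45°. For cylindrical equal-area with standard parallel φ₀, h = cos φ / cos φ₀ and k = cos φ₀ / cos φ, so h·k = 1.
At 35.4°: h = 1.153, k = 0.8675; principal scales a = 1.153, b = 0.8675.
sin(ω/2) = (a − b)/(a + b) = 0.2853/2.020 = 0.1412, so ω = 2 arcsin(0.1412) ≈ 16.2°.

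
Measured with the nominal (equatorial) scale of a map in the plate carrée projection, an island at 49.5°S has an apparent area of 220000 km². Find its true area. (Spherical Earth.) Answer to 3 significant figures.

For the equirectangular projection with φ₀ = 0 (plate carrée), h = 1 along meridians and k = sec φ along parallels.
Areal scale = h·k = 1 × sec φ; at 49.5°, h = 1.000, k = 1.540, so h·k = 1.540.
True area = apparent / (areal scale) = 220000 / 1.540 ≈ 143000 km².

143000 km²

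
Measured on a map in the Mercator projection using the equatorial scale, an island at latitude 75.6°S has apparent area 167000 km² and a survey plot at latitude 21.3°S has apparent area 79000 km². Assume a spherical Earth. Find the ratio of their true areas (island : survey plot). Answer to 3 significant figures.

0.151

On Mercator the areal scale is sec²φ, so true area = apparent × cos²φ.
True area of island: 167000 × cos²(75.6°) = 167000 × 0.06185 = 10330 km².
True area of survey plot: 79000 × cos²(21.3°) = 79000 × 0.8680 = 68580 km².
Ratio = 10330 / 68580 ≈ 0.151.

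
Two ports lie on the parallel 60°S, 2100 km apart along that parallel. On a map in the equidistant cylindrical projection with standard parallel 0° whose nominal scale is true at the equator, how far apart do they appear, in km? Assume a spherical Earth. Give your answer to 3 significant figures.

4200 km

Plate carrée maps x = Rλ, y = Rφ. The meridian scale is h = 1 and the parallel scale is k = 1/cos φ = sec φ.
Along the parallel, k = sec 60° = 1/0.5000 = 2.000.
Map distance = 2100 × 2.000 ≈ 4200 km.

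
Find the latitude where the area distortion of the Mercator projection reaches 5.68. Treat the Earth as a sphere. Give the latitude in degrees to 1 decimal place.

65.2°

Mercator areal scale is sec²φ.
sec²φ = 5.68  ⇒  cos²φ = 0.1761  ⇒  cos φ = 0.4196.
φ = arccos(0.4196) ≈ 65.2°.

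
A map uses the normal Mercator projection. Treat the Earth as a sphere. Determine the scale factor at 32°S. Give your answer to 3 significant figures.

Mercator is conformal, so the point scale is isotropic: h = k = sec φ = 1/cos φ.
k = 1/cos 32° = 1/0.8480 = 1.179.

1.18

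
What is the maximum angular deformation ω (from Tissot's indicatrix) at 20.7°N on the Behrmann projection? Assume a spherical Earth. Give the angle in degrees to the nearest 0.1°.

8.8°

Behrmann is a cylindrical equal-area projection with standard parallels at ±30°. Cylindrical equal-area (φ₀ = 30°): h = cos φ / cos 30° along meridians, k = cos 30° / cos φ along parallels; h·k = 1.
At 20.7°: h = 1.080, k = 0.9258; principal scales a = 1.080, b = 0.9258.
sin(ω/2) = (a − b)/(a + b) = 0.1544/2.006 = 0.07695, so ω = 2 arcsin(0.07695) ≈ 8.8°.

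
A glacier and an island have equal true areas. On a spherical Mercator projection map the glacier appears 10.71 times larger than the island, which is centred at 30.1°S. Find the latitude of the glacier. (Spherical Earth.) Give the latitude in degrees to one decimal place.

Mercator areal scale is sec²φ, so apparent-area ratio = sec²φ₁ / sec²φ₂ = cos²φ₂ / cos²φ₁.
cos²φ₂ / cos²φ₁ = 10.71  ⇒  cos φ₁ = cos 30.1° / √10.71 = 0.8652/3.273 = 0.2644.
φ₁ = arccos(0.2644) ≈ 74.7°.

74.7°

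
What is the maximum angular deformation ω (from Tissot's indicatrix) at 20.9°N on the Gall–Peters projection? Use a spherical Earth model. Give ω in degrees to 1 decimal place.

31.5°

The Gall–Peters projection is cylindrical equal-area with φ₀ = 45°. For cylindrical equal-area with standard parallel φ₀, h = cos φ / cos φ₀ and k = cos φ₀ / cos φ, so h·k = 1.
At 20.9°: h = 1.321, k = 0.7569; principal scales a = 1.321, b = 0.7569.
sin(ω/2) = (a − b)/(a + b) = 0.5643/2.078 = 0.2715, so ω = 2 arcsin(0.2715) ≈ 31.5°.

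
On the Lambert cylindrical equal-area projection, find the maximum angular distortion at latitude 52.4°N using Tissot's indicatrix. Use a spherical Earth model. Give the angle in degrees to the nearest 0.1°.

54.4°

The Lambert cylindrical equal-area projection is the cylindrical equal-area projection with its standard parallel at the equator (φ₀ = 0). Cylindrical equal-area (φ₀ = 0°): h = cos φ / cos 0° along meridians, k = cos 0° / cos φ along parallels; h·k = 1.
At 52.4°: h = 0.6101, k = 1.639; principal scales a = 1.639, b = 0.6101.
sin(ω/2) = (a − b)/(a + b) = 1.029/2.249 = 0.4574, so ω = 2 arcsin(0.4574) ≈ 54.4°.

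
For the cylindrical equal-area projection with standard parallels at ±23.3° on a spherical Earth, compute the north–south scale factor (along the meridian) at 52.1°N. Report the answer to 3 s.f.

For cylindrical equal-area with standard parallel φ₀, h = cos φ / cos φ₀ and k = cos φ₀ / cos φ, so h·k = 1.
h = cos 52.1° / cos 23.3° = 0.6143/0.9184 = 0.6688.

0.669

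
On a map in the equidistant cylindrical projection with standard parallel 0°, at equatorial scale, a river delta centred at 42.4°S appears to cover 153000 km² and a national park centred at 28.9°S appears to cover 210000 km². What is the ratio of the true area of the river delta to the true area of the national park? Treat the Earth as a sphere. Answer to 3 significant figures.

On the plate carrée, areal scale = h·k = 1 × sec φ, so true area = apparent × cos φ.
True area of river delta: 153000 × cos(42.4°) = 153000 × 0.7385 = 113000 km².
True area of national park: 210000 × cos(28.9°) = 210000 × 0.8755 = 183800 km².
Ratio = 113000 / 183800 ≈ 0.615.

0.615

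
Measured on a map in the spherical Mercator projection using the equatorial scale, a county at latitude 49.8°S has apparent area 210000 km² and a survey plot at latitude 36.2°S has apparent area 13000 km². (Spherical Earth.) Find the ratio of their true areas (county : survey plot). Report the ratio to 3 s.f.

Mercator's areal exaggeration is sec²φ; hence true area = (apparent area) · cos²φ.
True area of county: 210000 × cos²(49.8°) = 210000 × 0.4166 = 87490 km².
True area of survey plot: 13000 × cos²(36.2°) = 13000 × 0.6512 = 8465 km².
Ratio = 87490 / 8465 ≈ 10.3.

10.3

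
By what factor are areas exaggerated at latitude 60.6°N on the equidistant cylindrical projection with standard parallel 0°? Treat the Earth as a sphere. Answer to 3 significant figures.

2.04

In the plate carrée (x = Rλ, y = Rφ), meridians are true-scale (h = 1) and parallels are stretched by k = sec φ.
Areal scale = h·k = 1 × sec φ; at 60.6°, h = 1.000, k = 2.037, so h·k = 2.037.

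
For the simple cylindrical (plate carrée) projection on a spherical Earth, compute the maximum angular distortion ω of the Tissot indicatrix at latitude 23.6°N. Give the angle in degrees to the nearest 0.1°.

For the equirectangular projection with φ₀ = 0 (plate carrée), h = 1 along meridians and k = sec φ along parallels.
At 23.6°: h = 1.000, k = 1.091; principal scales a = 1.091, b = 1.000.
sin(ω/2) = (a − b)/(a + b) = 0.09127/2.091 = 0.04364, so ω = 2 arcsin(0.04364) ≈ 5.0°.

5.0°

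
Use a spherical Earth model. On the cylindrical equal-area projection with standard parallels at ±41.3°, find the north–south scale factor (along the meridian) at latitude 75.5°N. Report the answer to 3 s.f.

0.333

For cylindrical equal-area with standard parallel φ₀, h = cos φ / cos φ₀ and k = cos φ₀ / cos φ, so h·k = 1.
h = cos 75.5° / cos 41.3° = 0.2504/0.7513 = 0.3333.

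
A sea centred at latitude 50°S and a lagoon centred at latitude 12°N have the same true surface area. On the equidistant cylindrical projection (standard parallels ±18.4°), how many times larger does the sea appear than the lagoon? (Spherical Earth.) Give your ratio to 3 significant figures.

1.52

The equidistant cylindrical projection with φ₀ = 18.4° has h = 1 (meridians true) and k = cos φ₀ / cos φ along parallels.
Areal scale at 50°: h·k = 1.000 × 1.476 = 1.476.
Areal scale at 12°: h·k = 1.000 × 0.9701 = 0.9701.
Ratio = 1.476/0.9701 ≈ 1.52.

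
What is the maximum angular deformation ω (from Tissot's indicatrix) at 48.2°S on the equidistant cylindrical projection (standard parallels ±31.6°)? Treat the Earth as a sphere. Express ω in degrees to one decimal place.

14.0°

The equidistant cylindrical projection with φ₀ = 31.6° has h = 1 (meridians true) and k = cos φ₀ / cos φ along parallels.
At 48.2°: h = 1.000, k = 1.278; principal scales a = 1.278, b = 1.000.
sin(ω/2) = (a − b)/(a + b) = 0.2778/2.278 = 0.1220, so ω = 2 arcsin(0.1220) ≈ 14.0°.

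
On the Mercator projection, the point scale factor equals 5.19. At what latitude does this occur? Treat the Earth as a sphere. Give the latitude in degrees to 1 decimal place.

78.9°

Mercator scale is k = sec φ = 1/cos φ.
1/cos φ = 5.19  ⇒  cos φ = 0.1927  ⇒  φ = arccos(0.1927) ≈ 78.9°.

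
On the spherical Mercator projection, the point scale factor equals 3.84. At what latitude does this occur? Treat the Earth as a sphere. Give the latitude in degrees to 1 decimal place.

74.9°

Mercator scale is k = sec φ = 1/cos φ.
1/cos φ = 3.84  ⇒  cos φ = 0.2604  ⇒  φ = arccos(0.2604) ≈ 74.9°.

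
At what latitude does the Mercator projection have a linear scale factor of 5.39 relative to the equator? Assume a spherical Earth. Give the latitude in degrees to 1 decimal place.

Mercator scale is k = sec φ = 1/cos φ.
1/cos φ = 5.39  ⇒  cos φ = 0.1855  ⇒  φ = arccos(0.1855) ≈ 79.3°.

79.3°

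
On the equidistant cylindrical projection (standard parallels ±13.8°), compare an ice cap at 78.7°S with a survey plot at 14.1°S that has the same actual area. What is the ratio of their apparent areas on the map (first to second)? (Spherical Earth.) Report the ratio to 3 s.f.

In the equirectangular projection with standard parallel φ₀ = 13.8° (x = Rλ cos φ₀, y = Rφ), meridians are true-scale (h = 1) and the parallel scale is k = cos φ₀ / cos φ.
Areal scale at 78.7°: h·k = 1.000 × 4.956 = 4.956.
Areal scale at 14.1°: h·k = 1.000 × 1.001 = 1.001.
Ratio = 4.956/1.001 ≈ 4.95.

4.95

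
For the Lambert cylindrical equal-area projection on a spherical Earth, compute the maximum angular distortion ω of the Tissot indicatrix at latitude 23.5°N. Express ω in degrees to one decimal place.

The Lambert cylindrical equal-area projection is the cylindrical equal-area projection with its standard parallel at the equator (φ₀ = 0). For cylindrical equal-area with standard parallel φ₀, h = cos φ / cos φ₀ and k = cos φ₀ / cos φ, so h·k = 1.
At 23.5°: h = 0.9171, k = 1.090; principal scales a = 1.090, b = 0.9171.
sin(ω/2) = (a − b)/(a + b) = 0.1734/2.008 = 0.08637, so ω = 2 arcsin(0.08637) ≈ 9.9°.

9.9°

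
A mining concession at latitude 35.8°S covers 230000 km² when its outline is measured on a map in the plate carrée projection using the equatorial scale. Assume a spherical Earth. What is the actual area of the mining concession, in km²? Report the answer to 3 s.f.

187000 km²

Plate carrée maps x = Rλ, y = Rφ. The meridian scale is h = 1 and the parallel scale is k = 1/cos φ = sec φ.
Areal scale = h·k = 1 × sec φ; at 35.8°, h = 1.000, k = 1.233, so h·k = 1.233.
True area = apparent / (areal scale) = 230000 / 1.233 ≈ 187000 km².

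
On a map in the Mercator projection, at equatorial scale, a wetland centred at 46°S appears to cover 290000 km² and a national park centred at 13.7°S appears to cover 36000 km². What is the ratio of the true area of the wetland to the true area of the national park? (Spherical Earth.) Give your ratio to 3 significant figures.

4.12

On Mercator the areal scale is sec²φ, so true area = apparent × cos²φ.
True area of wetland: 290000 × cos²(46°) = 290000 × 0.4826 = 139900 km².
True area of national park: 36000 × cos²(13.7°) = 36000 × 0.9439 = 33980 km².
Ratio = 139900 / 33980 ≈ 4.12.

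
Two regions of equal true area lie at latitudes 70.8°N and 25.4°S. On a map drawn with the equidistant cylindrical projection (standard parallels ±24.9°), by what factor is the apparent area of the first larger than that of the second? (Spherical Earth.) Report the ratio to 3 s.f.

2.75

The equidistant cylindrical projection with φ₀ = 24.9° has h = 1 (meridians true) and k = cos φ₀ / cos φ along parallels.
Areal scale at 70.8°: h·k = 1.000 × 2.758 = 2.758.
Areal scale at 25.4°: h·k = 1.000 × 1.004 = 1.004.
Ratio = 2.758/1.004 ≈ 2.75.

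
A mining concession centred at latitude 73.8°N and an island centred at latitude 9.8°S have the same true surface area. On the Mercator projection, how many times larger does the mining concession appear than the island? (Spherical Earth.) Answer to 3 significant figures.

Mercator is conformal with k = sec φ, so areal scale = k² = sec²φ.
At 73.8°: sec²(73.8°) = 1/0.2790² = 12.85.
At 9.8°: sec²(9.8°) = 1/0.9854² = 1.030.
Ratio = 12.85/1.030 = cos²(9.8°)/cos²(73.8°) ≈ 12.5.

12.5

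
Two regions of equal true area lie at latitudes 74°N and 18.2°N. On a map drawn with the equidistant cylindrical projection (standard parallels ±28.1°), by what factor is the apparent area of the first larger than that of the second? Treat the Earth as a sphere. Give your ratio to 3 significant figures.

In the equirectangular projection with standard parallel φ₀ = 28.1° (x = Rλ cos φ₀, y = Rφ), meridians are true-scale (h = 1) and the parallel scale is k = cos φ₀ / cos φ.
Areal scale at 74°: h·k = 1.000 × 3.200 = 3.200.
Areal scale at 18.2°: h·k = 1.000 × 0.9286 = 0.9286.
Ratio = 3.200/0.9286 ≈ 3.45.

3.45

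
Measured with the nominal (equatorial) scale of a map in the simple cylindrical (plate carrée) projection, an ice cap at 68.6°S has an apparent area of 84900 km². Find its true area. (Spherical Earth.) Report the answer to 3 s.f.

In the plate carrée (x = Rλ, y = Rφ), meridians are true-scale (h = 1) and parallels are stretched by k = sec φ.
Areal scale = h·k = 1 × sec φ; at 68.6°, h = 1.000, k = 2.741, so h·k = 2.741.
True area = apparent / (areal scale) = 84900 / 2.741 ≈ 31000 km².

31000 km²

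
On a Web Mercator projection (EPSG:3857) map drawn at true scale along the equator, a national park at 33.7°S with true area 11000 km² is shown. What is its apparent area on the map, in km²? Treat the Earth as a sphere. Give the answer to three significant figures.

The Mercator projection is conformal; its linear scale factor is the same in every direction and equals sec φ = 1/cos φ.
Areal scale = k² = sec²φ = 1/cos²(33.7°) = 1/0.8320² = 1.445.
Apparent area = 11000 × 1.445 ≈ 15900 km².

15900 km²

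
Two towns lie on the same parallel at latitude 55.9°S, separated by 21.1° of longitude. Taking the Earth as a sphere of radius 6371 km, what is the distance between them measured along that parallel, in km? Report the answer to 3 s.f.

1320 km

Arc length along a parallel = R cos φ · Δλ (with Δλ in radians).
= 6371 × cos 55.9° × (21.1° × π/180) = 6371 × 0.5606 × 0.3683 ≈ 1320 km.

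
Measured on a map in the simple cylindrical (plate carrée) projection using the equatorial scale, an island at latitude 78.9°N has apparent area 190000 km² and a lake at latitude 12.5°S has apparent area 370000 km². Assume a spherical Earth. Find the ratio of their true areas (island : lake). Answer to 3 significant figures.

0.101

Plate carrée has h = 1 and k = sec φ, giving areal scale sec φ; true area = (apparent area) · cos φ.
True area of island: 190000 × cos(78.9°) = 190000 × 0.1925 = 36580 km².
True area of lake: 370000 × cos(12.5°) = 370000 × 0.9763 = 361200 km².
Ratio = 36580 / 361200 ≈ 0.101.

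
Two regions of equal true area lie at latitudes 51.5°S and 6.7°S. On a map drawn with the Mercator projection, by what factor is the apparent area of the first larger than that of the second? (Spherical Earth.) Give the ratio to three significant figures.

Mercator areal scale is sec²φ.
At 51.5°: sec²(51.5°) = 1/0.6225² = 2.580.
At 6.7°: sec²(6.7°) = 1/0.9932² = 1.014.
Ratio = 2.580/1.014 = cos²(6.7°)/cos²(51.5°) ≈ 2.55.

2.55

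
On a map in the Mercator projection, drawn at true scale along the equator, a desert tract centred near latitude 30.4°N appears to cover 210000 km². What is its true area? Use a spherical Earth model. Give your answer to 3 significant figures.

156000 km²

The Mercator projection is conformal; its linear scale factor is the same in every direction and equals sec φ = 1/cos φ.
Areal scale = k² = sec²φ = 1/cos²(30.4°) = 1/0.8625² = 1.344.
True area = apparent / (areal scale) = 210000 / 1.344 ≈ 156000 km².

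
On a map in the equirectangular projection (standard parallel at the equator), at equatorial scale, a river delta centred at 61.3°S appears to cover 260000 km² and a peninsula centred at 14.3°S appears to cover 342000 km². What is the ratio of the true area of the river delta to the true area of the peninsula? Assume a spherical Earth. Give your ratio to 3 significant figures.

Plate carrée has h = 1 and k = sec φ, giving areal scale sec φ; true area = (apparent area) · cos φ.
True area of river delta: 260000 × cos(61.3°) = 260000 × 0.4802 = 124900 km².
True area of peninsula: 342000 × cos(14.3°) = 342000 × 0.9690 = 331400 km².
Ratio = 124900 / 331400 ≈ 0.377.

0.377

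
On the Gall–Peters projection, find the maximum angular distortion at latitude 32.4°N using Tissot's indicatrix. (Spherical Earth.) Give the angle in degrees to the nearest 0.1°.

20.2°

The Gall–Peters projection is cylindrical equal-area with φ₀ = 45°. A cylindrical equal-area projection with standard parallel φ₀ has meridian scale h = cos φ / cos φ₀ and parallel scale k = cos φ₀ / cos φ (so areas are preserved, h·k = 1).
At 32.4°: h = 1.194, k = 0.8375; principal scales a = 1.194, b = 0.8375.
sin(ω/2) = (a − b)/(a + b) = 0.3566/2.032 = 0.1755, so ω = 2 arcsin(0.1755) ≈ 20.2°.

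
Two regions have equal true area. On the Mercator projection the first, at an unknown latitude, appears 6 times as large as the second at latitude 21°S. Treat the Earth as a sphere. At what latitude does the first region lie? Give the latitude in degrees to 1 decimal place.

67.6°

On Mercator, (apparent₁)/(apparent₂) = sec²φ₁ / sec²φ₂ when true areas are equal.
cos²φ₂ / cos²φ₁ = 6  ⇒  cos φ₁ = cos 21° / √6 = 0.9336/2.449 = 0.3811.
φ₁ = arccos(0.3811) ≈ 67.6°.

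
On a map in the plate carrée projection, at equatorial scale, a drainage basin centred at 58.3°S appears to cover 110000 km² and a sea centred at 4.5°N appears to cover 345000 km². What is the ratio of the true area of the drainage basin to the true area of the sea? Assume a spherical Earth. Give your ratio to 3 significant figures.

On the plate carrée, areal scale = h·k = 1 × sec φ, so true area = apparent × cos φ.
True area of drainage basin: 110000 × cos(58.3°) = 110000 × 0.5255 = 57800 km².
True area of sea: 345000 × cos(4.5°) = 345000 × 0.9969 = 343900 km².
Ratio = 57800 / 343900 ≈ 0.168.

0.168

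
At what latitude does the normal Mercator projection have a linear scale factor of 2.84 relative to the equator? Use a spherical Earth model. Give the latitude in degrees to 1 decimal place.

Mercator scale is k = sec φ = 1/cos φ.
1/cos φ = 2.84  ⇒  cos φ = 0.3521  ⇒  φ = arccos(0.3521) ≈ 69.4°.

69.4°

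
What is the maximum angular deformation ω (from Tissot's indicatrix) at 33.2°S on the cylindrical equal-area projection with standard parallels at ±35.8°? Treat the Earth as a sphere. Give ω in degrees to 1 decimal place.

3.6°

A cylindrical equal-area projection with standard parallel φ₀ has meridian scale h = cos φ / cos φ₀ and parallel scale k = cos φ₀ / cos φ (so areas are preserved, h·k = 1).
At 33.2°: h = 1.032, k = 0.9693; principal scales a = 1.032, b = 0.9693.
sin(ω/2) = (a − b)/(a + b) = 0.06240/2.001 = 0.03119, so ω = 2 arcsin(0.03119) ≈ 3.6°.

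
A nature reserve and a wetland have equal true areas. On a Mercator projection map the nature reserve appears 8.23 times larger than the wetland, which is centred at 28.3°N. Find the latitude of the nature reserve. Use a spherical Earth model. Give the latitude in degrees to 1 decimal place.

On Mercator, (apparent₁)/(apparent₂) = sec²φ₁ / sec²φ₂ when true areas are equal.
cos²φ₂ / cos²φ₁ = 8.23  ⇒  cos φ₁ = cos 28.3° / √8.23 = 0.8805/2.869 = 0.3069.
φ₁ = arccos(0.3069) ≈ 72.1°.

72.1°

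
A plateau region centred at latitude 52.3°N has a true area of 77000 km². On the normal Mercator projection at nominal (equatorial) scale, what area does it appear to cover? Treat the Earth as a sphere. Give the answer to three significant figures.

206000 km²

For Mercator, h = k = sec φ (a conformal cylindrical projection has a single point scale, 1/cos φ).
Areal scale = k² = sec²φ = 1/cos²(52.3°) = 1/0.6115² = 2.674.
Apparent area = 77000 × 2.674 ≈ 206000 km².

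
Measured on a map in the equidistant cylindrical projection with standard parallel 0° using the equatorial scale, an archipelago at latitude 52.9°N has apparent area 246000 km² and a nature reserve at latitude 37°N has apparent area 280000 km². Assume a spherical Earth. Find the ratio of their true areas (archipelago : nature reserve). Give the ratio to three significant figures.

0.664

Plate carrée has h = 1 and k = sec φ, giving areal scale sec φ; true area = (apparent area) · cos φ.
True area of archipelago: 246000 × cos(52.9°) = 246000 × 0.6032 = 148400 km².
True area of nature reserve: 280000 × cos(37°) = 280000 × 0.7986 = 223600 km².
Ratio = 148400 / 223600 ≈ 0.664.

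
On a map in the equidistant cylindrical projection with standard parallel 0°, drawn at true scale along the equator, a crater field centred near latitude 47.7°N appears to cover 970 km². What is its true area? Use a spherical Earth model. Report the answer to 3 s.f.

653 km²

For the equirectangular projection with φ₀ = 0 (plate carrée), h = 1 along meridians and k = sec φ along parallels.
Areal scale = h·k = 1 × sec φ; at 47.7°, h = 1.000, k = 1.486, so h·k = 1.486.
True area = apparent / (areal scale) = 970 / 1.486 ≈ 653 km².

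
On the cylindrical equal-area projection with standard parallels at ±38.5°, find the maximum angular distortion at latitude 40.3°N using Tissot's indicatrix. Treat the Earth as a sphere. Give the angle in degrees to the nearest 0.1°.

3.0°

Cylindrical equal-area (φ₀ = 38.5°): h = cos φ / cos 38.5° along meridians, k = cos 38.5° / cos φ along parallels; h·k = 1.
At 40.3°: h = 0.9745, k = 1.026; principal scales a = 1.026, b = 0.9745.
sin(ω/2) = (a − b)/(a + b) = 0.05162/2.001 = 0.02580, so ω = 2 arcsin(0.02580) ≈ 3.0°.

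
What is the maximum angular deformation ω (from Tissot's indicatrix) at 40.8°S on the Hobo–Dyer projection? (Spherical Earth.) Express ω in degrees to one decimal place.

5.4°

The Hobo–Dyer projection is cylindrical equal-area with φ₀ = 37.5°. A cylindrical equal-area projection with standard parallel φ₀ has meridian scale h = cos φ / cos φ₀ and parallel scale k = cos φ₀ / cos φ (so areas are preserved, h·k = 1).
At 40.8°: h = 0.9542, k = 1.048; principal scales a = 1.048, b = 0.9542.
sin(ω/2) = (a − b)/(a + b) = 0.09386/2.002 = 0.04688, so ω = 2 arcsin(0.04688) ≈ 5.4°.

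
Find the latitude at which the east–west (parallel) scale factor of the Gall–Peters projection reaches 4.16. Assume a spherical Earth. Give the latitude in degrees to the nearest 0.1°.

The Gall–Peters projection is cylindrical equal-area with φ₀ = 45°. For cylindrical equal-area with standard parallel φ₀, h = cos φ / cos φ₀ and k = cos φ₀ / cos φ, so h·k = 1.
k = cos φ₀ / cos φ = 4.16  ⇒  cos φ = cos 45° / 4.16 = 0.1700.
φ = arccos(0.1700) ≈ 80.2°.

80.2°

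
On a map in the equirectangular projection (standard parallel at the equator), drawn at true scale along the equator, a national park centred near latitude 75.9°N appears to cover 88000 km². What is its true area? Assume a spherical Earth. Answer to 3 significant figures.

21400 km²

For the equirectangular projection with φ₀ = 0 (plate carrée), h = 1 along meridians and k = sec φ along parallels.
Areal scale = h·k = 1 × sec φ; at 75.9°, h = 1.000, k = 4.105, so h·k = 4.105.
True area = apparent / (areal scale) = 88000 / 4.105 ≈ 21400 km².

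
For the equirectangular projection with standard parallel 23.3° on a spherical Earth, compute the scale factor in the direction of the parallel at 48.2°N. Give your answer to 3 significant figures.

1.38

With standard parallel φ₀ = 23.3°, the equirectangular projection gives x = Rλ cos φ₀, y = Rφ, so h = 1 and k = cos 23.3° / cos φ.
k = cos 23.3° / cos 48.2° = 0.9184/0.6665 = 1.378.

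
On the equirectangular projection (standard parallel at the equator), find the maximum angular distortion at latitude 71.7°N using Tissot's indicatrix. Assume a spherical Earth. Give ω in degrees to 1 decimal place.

62.9°

In the plate carrée (x = Rλ, y = Rφ), meridians are true-scale (h = 1) and parallels are stretched by k = sec φ.
At 71.7°: h = 1.000, k = 3.185; principal scales a = 3.185, b = 1.000.
sin(ω/2) = (a − b)/(a + b) = 2.185/4.185 = 0.5221, so ω = 2 arcsin(0.5221) ≈ 62.9°.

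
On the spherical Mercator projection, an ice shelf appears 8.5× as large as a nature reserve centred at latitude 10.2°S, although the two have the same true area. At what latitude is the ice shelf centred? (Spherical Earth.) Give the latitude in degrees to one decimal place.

For equal true areas on Mercator, apparent areas scale as sec²φ, so the ratio is cos²φ₂ / cos²φ₁.
cos²φ₂ / cos²φ₁ = 8.5  ⇒  cos φ₁ = cos 10.2° / √8.5 = 0.9842/2.915 = 0.3376.
φ₁ = arccos(0.3376) ≈ 70.3°.

70.3°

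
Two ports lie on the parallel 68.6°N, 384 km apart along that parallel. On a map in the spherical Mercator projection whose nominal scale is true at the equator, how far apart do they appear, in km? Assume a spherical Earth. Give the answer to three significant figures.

The Mercator projection is conformal; its linear scale factor is the same in every direction and equals sec φ = 1/cos φ.
Along the parallel, k = sec 68.6° = 1/0.3649 = 2.741.
Map distance = 384 × 2.741 ≈ 1050 km.

1050 km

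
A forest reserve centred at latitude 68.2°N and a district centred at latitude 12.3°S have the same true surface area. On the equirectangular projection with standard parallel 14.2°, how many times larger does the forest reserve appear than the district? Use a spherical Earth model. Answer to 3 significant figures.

The equidistant cylindrical projection with φ₀ = 14.2° has h = 1 (meridians true) and k = cos φ₀ / cos φ along parallels.
Areal scale at 68.2°: h·k = 1.000 × 2.610 = 2.610.
Areal scale at 12.3°: h·k = 1.000 × 0.9922 = 0.9922.
Ratio = 2.610/0.9922 ≈ 2.63.

2.63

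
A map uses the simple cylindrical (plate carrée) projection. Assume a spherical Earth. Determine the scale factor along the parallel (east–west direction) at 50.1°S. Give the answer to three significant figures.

1.56

In the plate carrée (x = Rλ, y = Rφ), meridians are true-scale (h = 1) and parallels are stretched by k = sec φ.
k = 1/cos 50.1° = 1/0.6414 = 1.559.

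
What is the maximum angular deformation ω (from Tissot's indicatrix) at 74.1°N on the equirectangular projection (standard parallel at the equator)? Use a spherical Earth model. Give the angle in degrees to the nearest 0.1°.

69.5°

For the equirectangular projection with φ₀ = 0 (plate carrée), h = 1 along meridians and k = sec φ along parallels.
At 74.1°: h = 1.000, k = 3.650; principal scales a = 3.650, b = 1.000.
sin(ω/2) = (a − b)/(a + b) = 2.650/4.650 = 0.5699, so ω = 2 arcsin(0.5699) ≈ 69.5°.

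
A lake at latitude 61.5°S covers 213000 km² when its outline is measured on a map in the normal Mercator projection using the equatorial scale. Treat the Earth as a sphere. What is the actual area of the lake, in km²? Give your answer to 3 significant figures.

The Mercator projection is conformal; its linear scale factor is the same in every direction and equals sec φ = 1/cos φ.
Areal scale = k² = sec²φ = 1/cos²(61.5°) = 1/0.4772² = 4.392.
True area = apparent / (areal scale) = 213000 / 4.392 ≈ 48500 km².

48500 km²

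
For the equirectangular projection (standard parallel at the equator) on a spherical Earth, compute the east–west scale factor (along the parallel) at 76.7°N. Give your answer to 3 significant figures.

4.35

For the equirectangular projection with φ₀ = 0 (plate carrée), h = 1 along meridians and k = sec φ along parallels.
k = 1/cos 76.7° = 1/0.2300 = 4.347.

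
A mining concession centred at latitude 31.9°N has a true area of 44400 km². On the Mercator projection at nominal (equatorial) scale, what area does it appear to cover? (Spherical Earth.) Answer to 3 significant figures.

61600 km²

The Mercator projection is conformal; its linear scale factor is the same in every direction and equals sec φ = 1/cos φ.
Areal scale = k² = sec²φ = 1/cos²(31.9°) = 1/0.8490² = 1.387.
Apparent area = 44400 × 1.387 ≈ 61600 km².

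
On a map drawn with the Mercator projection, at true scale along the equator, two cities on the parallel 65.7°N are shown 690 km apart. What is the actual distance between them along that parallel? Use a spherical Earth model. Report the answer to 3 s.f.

For Mercator, h = k = sec φ (a conformal cylindrical projection has a single point scale, 1/cos φ).
Along the parallel at 65.7°, map distances are exaggerated by k = sec 65.7° = 2.430.
True distance = 690 / 2.430 = 690 × cos 65.7° ≈ 284 km.

284 km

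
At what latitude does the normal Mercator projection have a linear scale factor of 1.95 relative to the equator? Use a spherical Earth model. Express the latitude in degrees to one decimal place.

Mercator scale is k = sec φ = 1/cos φ.
1/cos φ = 1.95  ⇒  cos φ = 0.5128  ⇒  φ = arccos(0.5128) ≈ 59.1°.

59.1°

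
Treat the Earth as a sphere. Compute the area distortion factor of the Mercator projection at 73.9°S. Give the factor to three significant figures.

The Mercator projection is conformal; its linear scale factor is the same in every direction and equals sec φ = 1/cos φ.
Areal scale = k² = sec²φ = 1/cos²(73.9°) = 1/0.2773² = 13.00.

13.0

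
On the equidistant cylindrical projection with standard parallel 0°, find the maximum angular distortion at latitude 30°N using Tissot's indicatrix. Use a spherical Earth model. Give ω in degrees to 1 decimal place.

For the equirectangular projection with φ₀ = 0 (plate carrée), h = 1 along meridians and k = sec φ along parallels.
At 30°: h = 1.000, k = 1.155; principal scales a = 1.155, b = 1.000.
sin(ω/2) = (a − b)/(a + b) = 0.1547/2.155 = 0.07180, so ω = 2 arcsin(0.07180) ≈ 8.2°.

8.2°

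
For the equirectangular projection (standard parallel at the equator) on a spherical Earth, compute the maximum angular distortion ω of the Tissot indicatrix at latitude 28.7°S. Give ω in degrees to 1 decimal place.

7.5°

For the equirectangular projection with φ₀ = 0 (plate carrée), h = 1 along meridians and k = sec φ along parallels.
At 28.7°: h = 1.000, k = 1.140; principal scales a = 1.140, b = 1.000.
sin(ω/2) = (a − b)/(a + b) = 0.1401/2.140 = 0.06545, so ω = 2 arcsin(0.06545) ≈ 7.5°.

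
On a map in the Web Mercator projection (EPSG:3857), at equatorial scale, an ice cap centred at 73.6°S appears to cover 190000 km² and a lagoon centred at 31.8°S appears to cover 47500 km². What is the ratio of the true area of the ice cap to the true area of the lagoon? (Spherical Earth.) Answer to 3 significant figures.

0.441

Mercator's areal exaggeration is sec²φ; hence true area = (apparent area) · cos²φ.
True area of ice cap: 190000 × cos²(73.6°) = 190000 × 0.07972 = 15150 km².
True area of lagoon: 47500 × cos²(31.8°) = 47500 × 0.7223 = 34310 km².
Ratio = 15150 / 34310 ≈ 0.441.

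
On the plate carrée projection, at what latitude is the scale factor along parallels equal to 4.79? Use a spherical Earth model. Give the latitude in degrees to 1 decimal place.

77.9°

Plate carrée: h = 1, k = sec φ along parallels.
sec φ = 4.79  ⇒  cos φ = 0.2088  ⇒  φ ≈ 77.9°.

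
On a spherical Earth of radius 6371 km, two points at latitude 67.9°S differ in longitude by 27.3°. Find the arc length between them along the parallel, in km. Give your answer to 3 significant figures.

1140 km

Arc length along a parallel = R cos φ · Δλ (with Δλ in radians).
= 6371 × cos 67.9° × (27.3° × π/180) = 6371 × 0.3762 × 0.4765 ≈ 1140 km.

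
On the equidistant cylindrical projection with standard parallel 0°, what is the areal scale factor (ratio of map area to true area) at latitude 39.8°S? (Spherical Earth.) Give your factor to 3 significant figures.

Plate carrée maps x = Rλ, y = Rφ. The meridian scale is h = 1 and the parallel scale is k = 1/cos φ = sec φ.
Areal scale = h·k = 1 × sec φ; at 39.8°, h = 1.000, k = 1.302, so h·k = 1.302.

1.30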